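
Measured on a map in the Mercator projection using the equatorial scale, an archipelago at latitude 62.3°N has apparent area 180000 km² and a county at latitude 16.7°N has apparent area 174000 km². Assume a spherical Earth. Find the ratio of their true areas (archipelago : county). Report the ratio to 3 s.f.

0.244

Mercator's areal exaggeration is sec²φ; hence true area = (apparent area) · cos²φ.
True area of archipelago: 180000 × cos²(62.3°) = 180000 × 0.2161 = 38890 km².
True area of county: 174000 × cos²(16.7°) = 174000 × 0.9174 = 159600 km².
Ratio = 38890 / 159600 ≈ 0.244.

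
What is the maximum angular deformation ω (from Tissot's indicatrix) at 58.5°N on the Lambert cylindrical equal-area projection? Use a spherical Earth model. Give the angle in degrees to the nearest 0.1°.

69.7°

The Lambert cylindrical equal-area projection is the cylindrical equal-area projection with its standard parallel at the equator (φ₀ = 0). For cylindrical equal-area with standard parallel φ₀, h = cos φ / cos φ₀ and k = cos φ₀ / cos φ, so h·k = 1.
At 58.5°: h = 0.5225, k = 1.914; principal scales a = 1.914, b = 0.5225.
sin(ω/2) = (a − b)/(a + b) = 1.391/2.436 = 0.5711, so ω = 2 arcsin(0.5711) ≈ 69.7°.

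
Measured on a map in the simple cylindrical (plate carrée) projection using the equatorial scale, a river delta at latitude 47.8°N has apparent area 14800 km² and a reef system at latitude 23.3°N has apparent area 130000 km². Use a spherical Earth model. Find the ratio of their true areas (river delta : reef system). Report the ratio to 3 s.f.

0.0833

Plate carrée has h = 1 and k = sec φ, giving areal scale sec φ; true area = (apparent area) · cos φ.
True area of river delta: 14800 × cos(47.8°) = 14800 × 0.6717 = 9941 km².
True area of reef system: 130000 × cos(23.3°) = 130000 × 0.9184 = 119400 km².
Ratio = 9941 / 119400 ≈ 0.0833.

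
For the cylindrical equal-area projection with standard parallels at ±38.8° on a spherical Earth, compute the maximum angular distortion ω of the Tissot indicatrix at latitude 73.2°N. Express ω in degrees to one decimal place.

98.6°

For cylindrical equal-area with standard parallel φ₀, h = cos φ / cos φ₀ and k = cos φ₀ / cos φ, so h·k = 1.
At 73.2°: h = 0.3709, k = 2.696; principal scales a = 2.696, b = 0.3709.
sin(ω/2) = (a − b)/(a + b) = 2.326/3.067 = 0.7582, so ω = 2 arcsin(0.7582) ≈ 98.6°.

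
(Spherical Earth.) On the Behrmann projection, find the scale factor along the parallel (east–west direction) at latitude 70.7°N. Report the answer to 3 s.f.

The Behrmann projection is cylindrical equal-area with φ₀ = 30°. Cylindrical equal-area (φ₀ = 30°): h = cos φ / cos 30° along meridians, k = cos 30° / cos φ along parallels; h·k = 1.
k = cos 30° / cos 70.7° = 0.8660/0.3305 = 2.620.

2.62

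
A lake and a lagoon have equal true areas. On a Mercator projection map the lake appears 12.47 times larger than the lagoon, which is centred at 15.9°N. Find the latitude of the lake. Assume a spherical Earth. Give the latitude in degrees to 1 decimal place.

74.2°

On Mercator, (apparent₁)/(apparent₂) = sec²φ₁ / sec²φ₂ when true areas are equal.
cos²φ₂ / cos²φ₁ = 12.47  ⇒  cos φ₁ = cos 15.9° / √12.47 = 0.9617/3.531 = 0.2723.
φ₁ = arccos(0.2723) ≈ 74.2°.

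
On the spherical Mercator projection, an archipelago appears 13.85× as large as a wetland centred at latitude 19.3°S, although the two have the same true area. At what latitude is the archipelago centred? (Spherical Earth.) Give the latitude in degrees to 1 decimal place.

For equal true areas on Mercator, apparent areas scale as sec²φ, so the ratio is cos²φ₂ / cos²φ₁.
cos²φ₂ / cos²φ₁ = 13.85  ⇒  cos φ₁ = cos 19.3° / √13.85 = 0.9438/3.722 = 0.2536.
φ₁ = arccos(0.2536) ≈ 75.3°.

75.3°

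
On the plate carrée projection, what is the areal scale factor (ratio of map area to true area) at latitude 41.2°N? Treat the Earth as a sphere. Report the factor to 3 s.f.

1.33

For the equirectangular projection with φ₀ = 0 (plate carrée), h = 1 along meridians and k = sec φ along parallels.
Areal scale = h·k = 1 × sec φ; at 41.2°, h = 1.000, k = 1.329, so h·k = 1.329.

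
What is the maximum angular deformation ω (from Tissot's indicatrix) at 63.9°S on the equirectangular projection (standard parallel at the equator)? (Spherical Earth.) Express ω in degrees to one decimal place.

In the plate carrée (x = Rλ, y = Rφ), meridians are true-scale (h = 1) and parallels are stretched by k = sec φ.
At 63.9°: h = 1.000, k = 2.273; principal scales a = 2.273, b = 1.000.
sin(ω/2) = (a − b)/(a + b) = 1.273/3.273 = 0.3889, so ω = 2 arcsin(0.3889) ≈ 45.8°.

45.8°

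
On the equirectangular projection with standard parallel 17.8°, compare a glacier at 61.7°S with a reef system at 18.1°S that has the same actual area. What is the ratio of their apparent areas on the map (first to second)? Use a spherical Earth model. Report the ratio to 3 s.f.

In the equirectangular projection with standard parallel φ₀ = 17.8° (x = Rλ cos φ₀, y = Rφ), meridians are true-scale (h = 1) and the parallel scale is k = cos φ₀ / cos φ.
Areal scale at 61.7°: h·k = 1.000 × 2.008 = 2.008.
Areal scale at 18.1°: h·k = 1.000 × 1.002 = 1.002.
Ratio = 2.008/1.002 ≈ 2.00.

2.00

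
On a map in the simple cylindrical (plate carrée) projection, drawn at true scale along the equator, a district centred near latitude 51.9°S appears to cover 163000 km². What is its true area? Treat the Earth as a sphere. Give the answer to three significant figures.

Plate carrée maps x = Rλ, y = Rφ. The meridian scale is h = 1 and the parallel scale is k = 1/cos φ = sec φ.
Areal scale = h·k = 1 × sec φ; at 51.9°, h = 1.000, k = 1.621, so h·k = 1.621.
True area = apparent / (areal scale) = 163000 / 1.621 ≈ 101000 km².

101000 km²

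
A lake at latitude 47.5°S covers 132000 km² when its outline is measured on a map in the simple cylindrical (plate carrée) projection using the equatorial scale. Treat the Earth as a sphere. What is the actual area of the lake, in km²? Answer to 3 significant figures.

89200 km²

Plate carrée maps x = Rλ, y = Rφ. The meridian scale is h = 1 and the parallel scale is k = 1/cos φ = sec φ.
Areal scale = h·k = 1 × sec φ; at 47.5°, h = 1.000, k = 1.480, so h·k = 1.480.
True area = apparent / (areal scale) = 132000 / 1.480 ≈ 89200 km².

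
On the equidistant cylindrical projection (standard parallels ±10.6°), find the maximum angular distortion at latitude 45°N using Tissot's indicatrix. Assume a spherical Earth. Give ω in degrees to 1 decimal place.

18.8°

The equidistant cylindrical projection with φ₀ = 10.6° has h = 1 (meridians true) and k = cos φ₀ / cos φ along parallels.
At 45°: h = 1.000, k = 1.390; principal scales a = 1.390, b = 1.000.
sin(ω/2) = (a − b)/(a + b) = 0.3901/2.390 = 0.1632, so ω = 2 arcsin(0.1632) ≈ 18.8°.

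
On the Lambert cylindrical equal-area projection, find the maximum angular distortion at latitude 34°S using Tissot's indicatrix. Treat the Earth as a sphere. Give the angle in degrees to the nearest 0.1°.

21.4°

The Lambert cylindrical equal-area projection is the cylindrical equal-area projection with its standard parallel at the equator (φ₀ = 0). A cylindrical equal-area projection with standard parallel φ₀ has meridian scale h = cos φ / cos φ₀ and parallel scale k = cos φ₀ / cos φ (so areas are preserved, h·k = 1).
At 34°: h = 0.8290, k = 1.206; principal scales a = 1.206, b = 0.8290.
sin(ω/2) = (a − b)/(a + b) = 0.3772/2.035 = 0.1853, so ω = 2 arcsin(0.1853) ≈ 21.4°.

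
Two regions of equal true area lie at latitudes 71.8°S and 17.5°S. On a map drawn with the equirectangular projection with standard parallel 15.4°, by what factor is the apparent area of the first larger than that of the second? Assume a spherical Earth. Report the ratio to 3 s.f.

3.05

The equidistant cylindrical projection with φ₀ = 15.4° has h = 1 (meridians true) and k = cos φ₀ / cos φ along parallels.
Areal scale at 71.8°: h·k = 1.000 × 3.087 = 3.087.
Areal scale at 17.5°: h·k = 1.000 × 1.011 = 1.011.
Ratio = 3.087/1.011 ≈ 3.05.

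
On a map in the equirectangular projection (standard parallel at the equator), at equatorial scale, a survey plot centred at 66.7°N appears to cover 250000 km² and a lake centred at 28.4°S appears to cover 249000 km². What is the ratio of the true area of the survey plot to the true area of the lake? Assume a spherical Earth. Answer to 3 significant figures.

0.451

On the plate carrée, areal scale = h·k = 1 × sec φ, so true area = apparent × cos φ.
True area of survey plot: 250000 × cos(66.7°) = 250000 × 0.3955 = 98890 km².
True area of lake: 249000 × cos(28.4°) = 249000 × 0.8796 = 219000 km².
Ratio = 98890 / 219000 ≈ 0.451.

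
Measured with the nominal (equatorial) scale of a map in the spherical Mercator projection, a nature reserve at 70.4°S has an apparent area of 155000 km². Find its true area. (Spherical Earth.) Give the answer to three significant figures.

The Mercator projection is conformal; its linear scale factor is the same in every direction and equals sec φ = 1/cos φ.
Areal scale = k² = sec²φ = 1/cos²(70.4°) = 1/0.3355² = 8.887.
True area = apparent / (areal scale) = 155000 / 8.887 ≈ 17400 km².

17400 km²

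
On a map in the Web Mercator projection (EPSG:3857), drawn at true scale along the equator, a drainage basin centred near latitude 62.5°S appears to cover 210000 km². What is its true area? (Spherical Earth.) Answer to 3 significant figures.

44800 km²

Mercator is conformal, so the point scale is isotropic: h = k = sec φ = 1/cos φ.
Areal scale = k² = sec²φ = 1/cos²(62.5°) = 1/0.4617² = 4.690.
True area = apparent / (areal scale) = 210000 / 4.690 ≈ 44800 km².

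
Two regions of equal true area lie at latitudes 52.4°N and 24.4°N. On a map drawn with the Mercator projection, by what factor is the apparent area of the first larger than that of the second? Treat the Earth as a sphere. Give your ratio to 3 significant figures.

2.23

On Mercator, area is exaggerated by sec²φ = 1/cos²φ.
At 52.4°: sec²(52.4°) = 1/0.6101² = 2.686.
At 24.4°: sec²(24.4°) = 1/0.9107² = 1.206.
Ratio = 2.686/1.206 = cos²(24.4°)/cos²(52.4°) ≈ 2.23.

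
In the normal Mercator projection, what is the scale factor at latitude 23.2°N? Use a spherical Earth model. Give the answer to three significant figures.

1.09

For Mercator, h = k = sec φ (a conformal cylindrical projection has a single point scale, 1/cos φ).
k = 1/cos 23.2° = 1/0.9191 = 1.088.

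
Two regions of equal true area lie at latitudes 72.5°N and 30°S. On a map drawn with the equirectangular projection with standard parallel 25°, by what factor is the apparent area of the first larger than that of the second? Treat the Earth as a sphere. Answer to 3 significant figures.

2.88

The equidistant cylindrical projection with φ₀ = 25° has h = 1 (meridians true) and k = cos φ₀ / cos φ along parallels.
Areal scale at 72.5°: h·k = 1.000 × 3.014 = 3.014.
Areal scale at 30°: h·k = 1.000 × 1.047 = 1.047.
Ratio = 3.014/1.047 ≈ 2.88.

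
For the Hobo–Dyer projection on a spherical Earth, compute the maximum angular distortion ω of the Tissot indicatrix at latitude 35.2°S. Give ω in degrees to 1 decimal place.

Hobo–Dyer is a cylindrical equal-area projection with standard parallels at ±37.5°. A cylindrical equal-area projection with standard parallel φ₀ has meridian scale h = cos φ / cos φ₀ and parallel scale k = cos φ₀ / cos φ (so areas are preserved, h·k = 1).
At 35.2°: h = 1.030, k = 0.9709; principal scales a = 1.030, b = 0.9709.
sin(ω/2) = (a − b)/(a + b) = 0.05910/2.001 = 0.02954, so ω = 2 arcsin(0.02954) ≈ 3.4°.

3.4°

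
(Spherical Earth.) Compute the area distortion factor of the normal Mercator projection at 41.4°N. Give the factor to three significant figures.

For Mercator, h = k = sec φ (a conformal cylindrical projection has a single point scale, 1/cos φ).
Areal scale = k² = sec²φ = 1/cos²(41.4°) = 1/0.7501² = 1.777.

1.78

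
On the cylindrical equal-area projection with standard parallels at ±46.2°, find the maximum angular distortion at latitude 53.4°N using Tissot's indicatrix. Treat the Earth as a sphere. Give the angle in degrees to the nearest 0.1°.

17.0°

A cylindrical equal-area projection with standard parallel φ₀ has meridian scale h = cos φ / cos φ₀ and parallel scale k = cos φ₀ / cos φ (so areas are preserved, h·k = 1).
At 53.4°: h = 0.8614, k = 1.161; principal scales a = 1.161, b = 0.8614.
sin(ω/2) = (a − b)/(a + b) = 0.2995/2.022 = 0.1481, so ω = 2 arcsin(0.1481) ≈ 17.0°.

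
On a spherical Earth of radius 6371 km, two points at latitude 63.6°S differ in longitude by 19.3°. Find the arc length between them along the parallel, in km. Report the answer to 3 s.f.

954 km

Arc length along a parallel = R cos φ · Δλ (with Δλ in radians).
= 6371 × cos 63.6° × (19.3° × π/180) = 6371 × 0.4446 × 0.3368 ≈ 954 km.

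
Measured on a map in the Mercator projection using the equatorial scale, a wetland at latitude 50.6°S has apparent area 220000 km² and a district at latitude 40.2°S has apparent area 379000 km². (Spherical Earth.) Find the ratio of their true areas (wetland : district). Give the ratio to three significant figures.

On Mercator the areal scale is sec²φ, so true area = apparent × cos²φ.
True area of wetland: 220000 × cos²(50.6°) = 220000 × 0.4029 = 88630 km².
True area of district: 379000 × cos²(40.2°) = 379000 × 0.5834 = 221100 km².
Ratio = 88630 / 221100 ≈ 0.401.

0.401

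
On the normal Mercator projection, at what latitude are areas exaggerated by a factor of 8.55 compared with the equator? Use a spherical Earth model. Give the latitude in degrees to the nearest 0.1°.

Mercator areal scale is sec²φ.
sec²φ = 8.55  ⇒  cos²φ = 0.1170  ⇒  cos φ = 0.3420.
φ = arccos(0.3420) ≈ 70.0°.

70.0°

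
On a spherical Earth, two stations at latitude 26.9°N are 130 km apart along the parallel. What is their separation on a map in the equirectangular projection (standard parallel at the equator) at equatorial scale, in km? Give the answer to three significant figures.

146 km

In the plate carrée (x = Rλ, y = Rφ), meridians are true-scale (h = 1) and parallels are stretched by k = sec φ.
Along the parallel, k = sec 26.9° = 1/0.8918 = 1.121.
Map distance = 130 × 1.121 ≈ 146 km.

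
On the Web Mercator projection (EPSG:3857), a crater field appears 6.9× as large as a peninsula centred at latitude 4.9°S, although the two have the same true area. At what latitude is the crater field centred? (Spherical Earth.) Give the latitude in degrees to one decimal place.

67.7°

On Mercator, (apparent₁)/(apparent₂) = sec²φ₁ / sec²φ₂ when true areas are equal.
cos²φ₂ / cos²φ₁ = 6.9  ⇒  cos φ₁ = cos 4.9° / √6.9 = 0.9963/2.627 = 0.3793.
φ₁ = arccos(0.3793) ≈ 67.7°.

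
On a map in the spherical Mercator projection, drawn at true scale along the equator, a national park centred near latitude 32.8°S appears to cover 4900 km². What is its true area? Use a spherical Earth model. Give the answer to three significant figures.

For Mercator, h = k = sec φ (a conformal cylindrical projection has a single point scale, 1/cos φ).
Areal scale = k² = sec²φ = 1/cos²(32.8°) = 1/0.8406² = 1.415.
True area = apparent / (areal scale) = 4900 / 1.415 ≈ 3460 km².

3460 km²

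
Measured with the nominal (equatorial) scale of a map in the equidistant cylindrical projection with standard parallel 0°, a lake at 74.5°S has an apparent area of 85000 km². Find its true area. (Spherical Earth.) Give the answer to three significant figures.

22700 km²

In the plate carrée (x = Rλ, y = Rφ), meridians are true-scale (h = 1) and parallels are stretched by k = sec φ.
Areal scale = h·k = 1 × sec φ; at 74.5°, h = 1.000, k = 3.742, so h·k = 3.742.
True area = apparent / (areal scale) = 85000 / 3.742 ≈ 22700 km².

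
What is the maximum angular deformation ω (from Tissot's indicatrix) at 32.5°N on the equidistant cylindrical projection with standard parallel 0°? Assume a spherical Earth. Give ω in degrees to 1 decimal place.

9.7°

In the plate carrée (x = Rλ, y = Rφ), meridians are true-scale (h = 1) and parallels are stretched by k = sec φ.
At 32.5°: h = 1.000, k = 1.186; principal scales a = 1.186, b = 1.000.
sin(ω/2) = (a − b)/(a + b) = 0.1857/2.186 = 0.08496, so ω = 2 arcsin(0.08496) ≈ 9.7°.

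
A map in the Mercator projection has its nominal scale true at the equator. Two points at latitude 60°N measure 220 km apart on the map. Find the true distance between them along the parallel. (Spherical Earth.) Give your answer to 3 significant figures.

For Mercator, h = k = sec φ (a conformal cylindrical projection has a single point scale, 1/cos φ).
Along the parallel at 60°, map distances are exaggerated by k = sec 60° = 2.000.
True distance = 220 / 2.000 = 220 × cos 60° ≈ 110 km.

110 km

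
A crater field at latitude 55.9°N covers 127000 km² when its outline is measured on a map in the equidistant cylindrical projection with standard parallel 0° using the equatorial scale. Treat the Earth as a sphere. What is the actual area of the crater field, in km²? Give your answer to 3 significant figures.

71200 km²

Plate carrée maps x = Rλ, y = Rφ. The meridian scale is h = 1 and the parallel scale is k = 1/cos φ = sec φ.
Areal scale = h·k = 1 × sec φ; at 55.9°, h = 1.000, k = 1.784, so h·k = 1.784.
True area = apparent / (areal scale) = 127000 / 1.784 ≈ 71200 km².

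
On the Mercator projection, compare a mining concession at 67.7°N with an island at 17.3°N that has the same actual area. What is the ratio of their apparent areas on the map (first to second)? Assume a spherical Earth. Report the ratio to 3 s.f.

Mercator is conformal with k = sec φ, so areal scale = k² = sec²φ.
At 67.7°: sec²(67.7°) = 1/0.3795² = 6.945.
At 17.3°: sec²(17.3°) = 1/0.9548² = 1.097.
Ratio = 6.945/1.097 = cos²(17.3°)/cos²(67.7°) ≈ 6.33.

6.33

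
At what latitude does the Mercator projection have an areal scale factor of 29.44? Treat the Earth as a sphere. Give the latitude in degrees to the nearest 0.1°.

79.4°

Mercator areal scale is sec²φ.
sec²φ = 29.44  ⇒  cos²φ = 0.03397  ⇒  cos φ = 0.1843.
φ = arccos(0.1843) ≈ 79.4°.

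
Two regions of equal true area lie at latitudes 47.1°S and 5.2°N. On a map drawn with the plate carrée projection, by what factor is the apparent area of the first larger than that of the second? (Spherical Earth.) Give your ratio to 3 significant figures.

Plate carrée maps x = Rλ, y = Rφ. The meridian scale is h = 1 and the parallel scale is k = 1/cos φ = sec φ.
Areal scale at 47.1°: h·k = 1.000 × 1.469 = 1.469.
Areal scale at 5.2°: h·k = 1.000 × 1.004 = 1.004.
Ratio = 1.469/1.004 ≈ 1.46.

1.46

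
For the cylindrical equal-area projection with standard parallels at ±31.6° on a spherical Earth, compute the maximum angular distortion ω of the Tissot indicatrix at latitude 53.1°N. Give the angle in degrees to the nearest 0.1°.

Cylindrical equal-area (φ₀ = 31.6°): h = cos φ / cos 31.6° along meridians, k = cos 31.6° / cos φ along parallels; h·k = 1.
At 53.1°: h = 0.7049, k = 1.419; principal scales a = 1.419, b = 0.7049.
sin(ω/2) = (a − b)/(a + b) = 0.7136/2.123 = 0.3361, so ω = 2 arcsin(0.3361) ≈ 39.3°.

39.3°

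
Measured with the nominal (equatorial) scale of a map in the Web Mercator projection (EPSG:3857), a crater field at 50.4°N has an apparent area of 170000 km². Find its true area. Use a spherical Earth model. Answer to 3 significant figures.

Mercator is conformal, so the point scale is isotropic: h = k = sec φ = 1/cos φ.
Areal scale = k² = sec²φ = 1/cos²(50.4°) = 1/0.6374² = 2.461.
True area = apparent / (areal scale) = 170000 / 2.461 ≈ 69100 km².

69100 km²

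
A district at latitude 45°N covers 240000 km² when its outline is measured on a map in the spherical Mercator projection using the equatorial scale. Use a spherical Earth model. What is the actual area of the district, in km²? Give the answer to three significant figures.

120000 km²

Mercator is conformal, so the point scale is isotropic: h = k = sec φ = 1/cos φ.
Areal scale = k² = sec²φ = 1/cos²(45°) = 1/0.7071² = 2.000.
True area = apparent / (areal scale) = 240000 / 2.000 ≈ 120000 km².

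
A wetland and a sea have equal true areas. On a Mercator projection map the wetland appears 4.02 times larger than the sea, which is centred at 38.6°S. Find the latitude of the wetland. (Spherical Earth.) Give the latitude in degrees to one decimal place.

For equal true areas on Mercator, apparent areas scale as sec²φ, so the ratio is cos²φ₂ / cos²φ₁.
cos²φ₂ / cos²φ₁ = 4.02  ⇒  cos φ₁ = cos 38.6° / √4.02 = 0.7815/2.005 = 0.3898.
φ₁ = arccos(0.3898) ≈ 67.1°.

67.1°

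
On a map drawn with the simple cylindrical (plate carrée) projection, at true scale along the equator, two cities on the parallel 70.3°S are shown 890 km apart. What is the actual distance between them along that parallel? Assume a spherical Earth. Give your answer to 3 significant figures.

Plate carrée maps x = Rλ, y = Rφ. The meridian scale is h = 1 and the parallel scale is k = 1/cos φ = sec φ.
Along the parallel at 70.3°, map distances are exaggerated by k = sec 70.3° = 2.967.
True distance = 890 / 2.967 = 890 × cos 70.3° ≈ 300 km.

300 km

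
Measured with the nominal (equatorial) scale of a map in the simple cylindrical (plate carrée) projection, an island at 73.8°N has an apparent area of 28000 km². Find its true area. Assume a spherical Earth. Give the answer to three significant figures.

Plate carrée maps x = Rλ, y = Rφ. The meridian scale is h = 1 and the parallel scale is k = 1/cos φ = sec φ.
Areal scale = h·k = 1 × sec φ; at 73.8°, h = 1.000, k = 3.584, so h·k = 3.584.
True area = apparent / (areal scale) = 28000 / 3.584 ≈ 7810 km².

7810 km²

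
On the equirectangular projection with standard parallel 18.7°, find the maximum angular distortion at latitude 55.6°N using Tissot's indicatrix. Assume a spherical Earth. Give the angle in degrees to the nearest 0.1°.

In the equirectangular projection with standard parallel φ₀ = 18.7° (x = Rλ cos φ₀, y = Rφ), meridians are true-scale (h = 1) and the parallel scale is k = cos φ₀ / cos φ.
At 55.6°: h = 1.000, k = 1.677; principal scales a = 1.677, b = 1.000.
sin(ω/2) = (a − b)/(a + b) = 0.6766/2.677 = 0.2528, so ω = 2 arcsin(0.2528) ≈ 29.3°.

29.3°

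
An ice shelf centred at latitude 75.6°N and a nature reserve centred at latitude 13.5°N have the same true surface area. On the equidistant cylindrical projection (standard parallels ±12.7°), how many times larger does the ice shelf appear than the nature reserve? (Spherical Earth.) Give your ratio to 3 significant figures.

3.91

With standard parallel φ₀ = 12.7°, the equirectangular projection gives x = Rλ cos φ₀, y = Rφ, so h = 1 and k = cos 12.7° / cos φ.
Areal scale at 75.6°: h·k = 1.000 × 3.923 = 3.923.
Areal scale at 13.5°: h·k = 1.000 × 1.003 = 1.003.
Ratio = 3.923/1.003 ≈ 3.91.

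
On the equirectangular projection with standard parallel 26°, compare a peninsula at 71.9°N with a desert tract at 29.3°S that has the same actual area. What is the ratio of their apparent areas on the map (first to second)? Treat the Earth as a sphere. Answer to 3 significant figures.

The equidistant cylindrical projection with φ₀ = 26° has h = 1 (meridians true) and k = cos φ₀ / cos φ along parallels.
Areal scale at 71.9°: h·k = 1.000 × 2.893 = 2.893.
Areal scale at 29.3°: h·k = 1.000 × 1.031 = 1.031.
Ratio = 2.893/1.031 ≈ 2.81.

2.81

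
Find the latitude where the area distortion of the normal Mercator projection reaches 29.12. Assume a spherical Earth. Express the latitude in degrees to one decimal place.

Mercator areal scale is sec²φ.
sec²φ = 29.12  ⇒  cos²φ = 0.03434  ⇒  cos φ = 0.1853.
φ = arccos(0.1853) ≈ 79.3°.

79.3°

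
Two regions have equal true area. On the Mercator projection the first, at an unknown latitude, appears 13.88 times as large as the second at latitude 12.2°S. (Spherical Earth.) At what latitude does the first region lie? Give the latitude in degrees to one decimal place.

74.8°

Mercator areal scale is sec²φ, so apparent-area ratio = sec²φ₁ / sec²φ₂ = cos²φ₂ / cos²φ₁.
cos²φ₂ / cos²φ₁ = 13.88  ⇒  cos φ₁ = cos 12.2° / √13.88 = 0.9774/3.726 = 0.2624.
φ₁ = arccos(0.2624) ≈ 74.8°.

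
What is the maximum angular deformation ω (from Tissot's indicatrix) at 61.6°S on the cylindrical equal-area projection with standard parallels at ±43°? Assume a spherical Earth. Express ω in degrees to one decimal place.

Cylindrical equal-area (φ₀ = 43°): h = cos φ / cos 43° along meridians, k = cos 43° / cos φ along parallels; h·k = 1.
At 61.6°: h = 0.6503, k = 1.538; principal scales a = 1.538, b = 0.6503.
sin(ω/2) = (a − b)/(a + b) = 0.8873/2.188 = 0.4055, so ω = 2 arcsin(0.4055) ≈ 47.9°.

47.9°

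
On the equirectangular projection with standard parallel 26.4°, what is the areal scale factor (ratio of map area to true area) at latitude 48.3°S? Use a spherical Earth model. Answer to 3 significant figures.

With standard parallel φ₀ = 26.4°, the equirectangular projection gives x = Rλ cos φ₀, y = Rφ, so h = 1 and k = cos 26.4° / cos φ.
Areal scale = h·k = 1 × cos φ₀ / cos φ; at 48.3°, h = 1.000, k = 1.346, so h·k = 1.346.

1.35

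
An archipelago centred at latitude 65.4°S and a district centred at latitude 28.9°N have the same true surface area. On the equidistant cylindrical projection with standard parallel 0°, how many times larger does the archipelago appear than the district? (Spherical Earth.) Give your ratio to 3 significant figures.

2.10

For the equirectangular projection with φ₀ = 0 (plate carrée), h = 1 along meridians and k = sec φ along parallels.
Areal scale at 65.4°: h·k = 1.000 × 2.402 = 2.402.
Areal scale at 28.9°: h·k = 1.000 × 1.142 = 1.142.
Ratio = 2.402/1.142 ≈ 2.10.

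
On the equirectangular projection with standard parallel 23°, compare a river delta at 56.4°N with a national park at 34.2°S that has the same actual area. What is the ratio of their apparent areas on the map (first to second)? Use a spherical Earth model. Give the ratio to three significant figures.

With standard parallel φ₀ = 23°, the equirectangular projection gives x = Rλ cos φ₀, y = Rφ, so h = 1 and k = cos 23° / cos φ.
Areal scale at 56.4°: h·k = 1.000 × 1.663 = 1.663.
Areal scale at 34.2°: h·k = 1.000 × 1.113 = 1.113.
Ratio = 1.663/1.113 ≈ 1.49.

1.49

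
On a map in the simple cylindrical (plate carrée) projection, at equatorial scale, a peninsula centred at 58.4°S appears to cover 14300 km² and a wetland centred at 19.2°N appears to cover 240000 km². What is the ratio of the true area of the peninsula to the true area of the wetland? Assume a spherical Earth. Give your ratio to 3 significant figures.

Plate carrée has h = 1 and k = sec φ, giving areal scale sec φ; true area = (apparent area) · cos φ.
True area of peninsula: 14300 × cos(58.4°) = 14300 × 0.5240 = 7493 km².
True area of wetland: 240000 × cos(19.2°) = 240000 × 0.9444 = 226700 km².
Ratio = 7493 / 226700 ≈ 0.0331.

0.0331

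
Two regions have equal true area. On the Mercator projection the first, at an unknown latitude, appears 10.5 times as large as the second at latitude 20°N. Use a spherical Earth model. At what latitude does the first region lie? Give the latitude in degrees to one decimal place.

73.1°

On Mercator, (apparent₁)/(apparent₂) = sec²φ₁ / sec²φ₂ when true areas are equal.
cos²φ₂ / cos²φ₁ = 10.5  ⇒  cos φ₁ = cos 20° / √10.5 = 0.9397/3.240 = 0.2900.
φ₁ = arccos(0.2900) ≈ 73.1°.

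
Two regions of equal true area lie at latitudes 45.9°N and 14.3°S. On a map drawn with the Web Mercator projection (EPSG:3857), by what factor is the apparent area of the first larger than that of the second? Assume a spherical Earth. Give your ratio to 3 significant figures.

Mercator areal scale is sec²φ.
At 45.9°: sec²(45.9°) = 1/0.6959² = 2.065.
At 14.3°: sec²(14.3°) = 1/0.9690² = 1.065.
Ratio = 2.065/1.065 = cos²(14.3°)/cos²(45.9°) ≈ 1.94.

1.94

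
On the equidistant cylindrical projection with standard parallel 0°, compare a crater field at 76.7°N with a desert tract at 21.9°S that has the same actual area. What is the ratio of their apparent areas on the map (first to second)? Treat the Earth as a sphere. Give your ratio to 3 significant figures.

Plate carrée maps x = Rλ, y = Rφ. The meridian scale is h = 1 and the parallel scale is k = 1/cos φ = sec φ.
Areal scale at 76.7°: h·k = 1.000 × 4.347 = 4.347.
Areal scale at 21.9°: h·k = 1.000 × 1.078 = 1.078.
Ratio = 4.347/1.078 ≈ 4.03.

4.03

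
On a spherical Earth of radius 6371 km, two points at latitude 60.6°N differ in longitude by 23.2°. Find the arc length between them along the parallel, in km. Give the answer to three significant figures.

1270 km

Arc length along a parallel = R cos φ · Δλ (with Δλ in radians).
= 6371 × cos 60.6° × (23.2° × π/180) = 6371 × 0.4909 × 0.4049 ≈ 1270 km.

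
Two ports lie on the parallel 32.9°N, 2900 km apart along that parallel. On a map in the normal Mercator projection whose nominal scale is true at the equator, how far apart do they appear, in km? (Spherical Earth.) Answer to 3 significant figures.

For Mercator, h = k = sec φ (a conformal cylindrical projection has a single point scale, 1/cos φ).
Along the parallel, k = sec 32.9° = 1/0.8396 = 1.191.
Map distance = 2900 × 1.191 ≈ 3450 km.

3450 km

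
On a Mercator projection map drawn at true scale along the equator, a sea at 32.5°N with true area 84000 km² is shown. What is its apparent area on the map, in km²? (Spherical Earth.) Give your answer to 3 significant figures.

118000 km²

For Mercator, h = k = sec φ (a conformal cylindrical projection has a single point scale, 1/cos φ).
Areal scale = k² = sec²φ = 1/cos²(32.5°) = 1/0.8434² = 1.406.
Apparent area = 84000 × 1.406 ≈ 118000 km².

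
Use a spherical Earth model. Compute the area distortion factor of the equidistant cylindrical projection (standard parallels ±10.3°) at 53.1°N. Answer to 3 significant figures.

The equidistant cylindrical projection with φ₀ = 10.3° has h = 1 (meridians true) and k = cos φ₀ / cos φ along parallels.
Areal scale = h·k = 1 × cos φ₀ / cos φ; at 53.1°, h = 1.000, k = 1.639, so h·k = 1.639.

1.64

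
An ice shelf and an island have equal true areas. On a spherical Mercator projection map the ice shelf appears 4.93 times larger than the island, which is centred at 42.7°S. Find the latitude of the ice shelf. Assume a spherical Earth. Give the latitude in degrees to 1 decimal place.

70.7°

On Mercator, (apparent₁)/(apparent₂) = sec²φ₁ / sec²φ₂ when true areas are equal.
cos²φ₂ / cos²φ₁ = 4.93  ⇒  cos φ₁ = cos 42.7° / √4.93 = 0.7349/2.220 = 0.3310.
φ₁ = arccos(0.3310) ≈ 70.7°.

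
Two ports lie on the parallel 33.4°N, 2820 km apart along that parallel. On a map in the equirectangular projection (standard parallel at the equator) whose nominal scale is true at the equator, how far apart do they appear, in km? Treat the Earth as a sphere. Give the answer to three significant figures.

In the plate carrée (x = Rλ, y = Rφ), meridians are true-scale (h = 1) and parallels are stretched by k = sec φ.
Along the parallel, k = sec 33.4° = 1/0.8348 = 1.198.
Map distance = 2820 × 1.198 ≈ 3380 km.

3380 km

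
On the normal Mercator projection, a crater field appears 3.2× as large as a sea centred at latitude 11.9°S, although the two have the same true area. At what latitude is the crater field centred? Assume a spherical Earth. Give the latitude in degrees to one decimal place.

56.8°

For equal true areas on Mercator, apparent areas scale as sec²φ, so the ratio is cos²φ₂ / cos²φ₁.
cos²φ₂ / cos²φ₁ = 3.2  ⇒  cos φ₁ = cos 11.9° / √3.2 = 0.9785/1.789 = 0.5470.
φ₁ = arccos(0.5470) ≈ 56.8°.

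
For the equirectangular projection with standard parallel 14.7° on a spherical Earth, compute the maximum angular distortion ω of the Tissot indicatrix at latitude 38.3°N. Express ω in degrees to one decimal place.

12.0°

With standard parallel φ₀ = 14.7°, the equirectangular projection gives x = Rλ cos φ₀, y = Rφ, so h = 1 and k = cos 14.7° / cos φ.
At 38.3°: h = 1.000, k = 1.233; principal scales a = 1.233, b = 1.000.
sin(ω/2) = (a − b)/(a + b) = 0.2325/2.233 = 0.1042, so ω = 2 arcsin(0.1042) ≈ 12.0°.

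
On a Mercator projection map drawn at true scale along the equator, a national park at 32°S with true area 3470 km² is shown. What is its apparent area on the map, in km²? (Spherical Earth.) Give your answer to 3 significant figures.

The Mercator projection is conformal; its linear scale factor is the same in every direction and equals sec φ = 1/cos φ.
Areal scale = k² = sec²φ = 1/cos²(32°) = 1/0.8480² = 1.390.
Apparent area = 3470 × 1.390 ≈ 4820 km².

4820 km²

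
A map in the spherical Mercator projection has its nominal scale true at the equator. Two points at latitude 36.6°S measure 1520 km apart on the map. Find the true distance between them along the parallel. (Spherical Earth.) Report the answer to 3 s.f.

Mercator is conformal, so the point scale is isotropic: h = k = sec φ = 1/cos φ.
Along the parallel at 36.6°, map distances are exaggerated by k = sec 36.6° = 1.246.
True distance = 1520 / 1.246 = 1520 × cos 36.6° ≈ 1220 km.

1220 km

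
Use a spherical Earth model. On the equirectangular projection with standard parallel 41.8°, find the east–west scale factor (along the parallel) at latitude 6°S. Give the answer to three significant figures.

0.750

In the equirectangular projection with standard parallel φ₀ = 41.8° (x = Rλ cos φ₀, y = Rφ), meridians are true-scale (h = 1) and the parallel scale is k = cos φ₀ / cos φ.
k = cos 41.8° / cos 6° = 0.7455/0.9945 = 0.7496.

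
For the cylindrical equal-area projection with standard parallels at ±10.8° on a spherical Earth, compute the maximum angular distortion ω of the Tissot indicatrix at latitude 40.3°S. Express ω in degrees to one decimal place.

28.7°

For cylindrical equal-area with standard parallel φ₀, h = cos φ / cos φ₀ and k = cos φ₀ / cos φ, so h·k = 1.
At 40.3°: h = 0.7764, k = 1.288; principal scales a = 1.288, b = 0.7764.
sin(ω/2) = (a − b)/(a + b) = 0.5115/2.064 = 0.2478, so ω = 2 arcsin(0.2478) ≈ 28.7°.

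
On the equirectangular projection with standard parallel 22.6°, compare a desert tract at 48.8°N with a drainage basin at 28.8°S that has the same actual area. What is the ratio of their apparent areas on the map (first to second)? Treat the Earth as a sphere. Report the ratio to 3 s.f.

1.33

The equidistant cylindrical projection with φ₀ = 22.6° has h = 1 (meridians true) and k = cos φ₀ / cos φ along parallels.
Areal scale at 48.8°: h·k = 1.000 × 1.402 = 1.402.
Areal scale at 28.8°: h·k = 1.000 × 1.054 = 1.054.
Ratio = 1.402/1.054 ≈ 1.33.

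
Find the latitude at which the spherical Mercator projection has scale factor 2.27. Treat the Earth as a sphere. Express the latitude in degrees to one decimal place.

63.9°

Mercator scale is k = sec φ = 1/cos φ.
1/cos φ = 2.27  ⇒  cos φ = 0.4405  ⇒  φ = arccos(0.4405) ≈ 63.9°.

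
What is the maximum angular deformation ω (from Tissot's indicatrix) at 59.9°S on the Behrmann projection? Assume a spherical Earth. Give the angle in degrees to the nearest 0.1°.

59.7°

The Behrmann projection is cylindrical equal-area with φ₀ = 30°. A cylindrical equal-area projection with standard parallel φ₀ has meridian scale h = cos φ / cos φ₀ and parallel scale k = cos φ₀ / cos φ (so areas are preserved, h·k = 1).
At 59.9°: h = 0.5791, k = 1.727; principal scales a = 1.727, b = 0.5791.
sin(ω/2) = (a − b)/(a + b) = 1.148/2.306 = 0.4977, so ω = 2 arcsin(0.4977) ≈ 59.7°.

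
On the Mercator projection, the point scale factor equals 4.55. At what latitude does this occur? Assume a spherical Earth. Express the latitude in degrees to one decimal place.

77.3°

Mercator scale is k = sec φ = 1/cos φ.
1/cos φ = 4.55  ⇒  cos φ = 0.2198  ⇒  φ = arccos(0.2198) ≈ 77.3°.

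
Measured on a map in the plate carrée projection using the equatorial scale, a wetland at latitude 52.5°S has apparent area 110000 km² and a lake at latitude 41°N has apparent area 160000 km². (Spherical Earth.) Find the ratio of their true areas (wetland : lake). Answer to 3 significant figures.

0.555

On the plate carrée, areal scale = h·k = 1 × sec φ, so true area = apparent × cos φ.
True area of wetland: 110000 × cos(52.5°) = 110000 × 0.6088 = 66960 km².
True area of lake: 160000 × cos(41°) = 160000 × 0.7547 = 120800 km².
Ratio = 66960 / 120800 ≈ 0.555.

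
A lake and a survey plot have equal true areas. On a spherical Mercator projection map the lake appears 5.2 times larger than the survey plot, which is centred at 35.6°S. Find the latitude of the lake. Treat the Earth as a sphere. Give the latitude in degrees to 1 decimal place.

69.1°

For equal true areas on Mercator, apparent areas scale as sec²φ, so the ratio is cos²φ₂ / cos²φ₁.
cos²φ₂ / cos²φ₁ = 5.2  ⇒  cos φ₁ = cos 35.6° / √5.2 = 0.8131/2.280 = 0.3566.
φ₁ = arccos(0.3566) ≈ 69.1°.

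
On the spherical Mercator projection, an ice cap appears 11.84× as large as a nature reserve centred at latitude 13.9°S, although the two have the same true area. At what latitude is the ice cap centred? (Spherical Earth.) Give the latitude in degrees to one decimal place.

73.6°

Mercator areal scale is sec²φ, so apparent-area ratio = sec²φ₁ / sec²φ₂ = cos²φ₂ / cos²φ₁.
cos²φ₂ / cos²φ₁ = 11.84  ⇒  cos φ₁ = cos 13.9° / √11.84 = 0.9707/3.441 = 0.2821.
φ₁ = arccos(0.2821) ≈ 73.6°.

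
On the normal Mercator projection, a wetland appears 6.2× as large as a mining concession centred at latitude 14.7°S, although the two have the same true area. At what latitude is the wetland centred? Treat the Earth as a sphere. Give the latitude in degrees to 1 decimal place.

67.1°

On Mercator, (apparent₁)/(apparent₂) = sec²φ₁ / sec²φ₂ when true areas are equal.
cos²φ₂ / cos²φ₁ = 6.2  ⇒  cos φ₁ = cos 14.7° / √6.2 = 0.9673/2.490 = 0.3885.
φ₁ = arccos(0.3885) ≈ 67.1°.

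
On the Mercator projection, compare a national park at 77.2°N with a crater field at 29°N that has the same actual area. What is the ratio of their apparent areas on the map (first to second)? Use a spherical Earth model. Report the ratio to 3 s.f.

15.6

Mercator is conformal with k = sec φ, so areal scale = k² = sec²φ.
At 77.2°: sec²(77.2°) = 1/0.2215² = 20.37.
At 29°: sec²(29°) = 1/0.8746² = 1.307.
Ratio = 20.37/1.307 = cos²(29°)/cos²(77.2°) ≈ 15.6.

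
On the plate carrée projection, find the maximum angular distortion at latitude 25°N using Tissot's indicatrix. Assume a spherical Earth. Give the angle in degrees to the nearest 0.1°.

In the plate carrée (x = Rλ, y = Rφ), meridians are true-scale (h = 1) and parallels are stretched by k = sec φ.
At 25°: h = 1.000, k = 1.103; principal scales a = 1.103, b = 1.000.
sin(ω/2) = (a − b)/(a + b) = 0.1034/2.103 = 0.04915, so ω = 2 arcsin(0.04915) ≈ 5.6°.

5.6°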